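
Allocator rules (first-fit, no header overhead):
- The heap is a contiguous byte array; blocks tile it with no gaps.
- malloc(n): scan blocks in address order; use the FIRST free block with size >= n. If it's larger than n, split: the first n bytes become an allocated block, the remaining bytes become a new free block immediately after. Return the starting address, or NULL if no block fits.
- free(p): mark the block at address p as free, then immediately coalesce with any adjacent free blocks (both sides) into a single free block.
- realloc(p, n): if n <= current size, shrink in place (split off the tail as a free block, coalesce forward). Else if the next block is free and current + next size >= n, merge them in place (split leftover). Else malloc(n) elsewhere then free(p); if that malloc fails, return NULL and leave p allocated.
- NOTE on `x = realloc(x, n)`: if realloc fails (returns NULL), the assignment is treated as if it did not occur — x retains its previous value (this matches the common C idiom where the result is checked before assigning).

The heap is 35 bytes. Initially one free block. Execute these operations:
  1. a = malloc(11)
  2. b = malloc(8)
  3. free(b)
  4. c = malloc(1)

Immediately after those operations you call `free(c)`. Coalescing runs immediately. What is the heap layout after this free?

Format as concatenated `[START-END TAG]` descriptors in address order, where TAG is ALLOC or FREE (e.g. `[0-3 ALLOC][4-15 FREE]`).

Answer: [0-10 ALLOC][11-34 FREE]

Derivation:
Op 1: a = malloc(11) -> a = 0; heap: [0-10 ALLOC][11-34 FREE]
Op 2: b = malloc(8) -> b = 11; heap: [0-10 ALLOC][11-18 ALLOC][19-34 FREE]
Op 3: free(b) -> (freed b); heap: [0-10 ALLOC][11-34 FREE]
Op 4: c = malloc(1) -> c = 11; heap: [0-10 ALLOC][11-11 ALLOC][12-34 FREE]
free(c): c = 11 -> block [11-11 ALLOC]; mark free, coalesce with adjacent free neighbors -> [0-10 ALLOC][11-34 FREE]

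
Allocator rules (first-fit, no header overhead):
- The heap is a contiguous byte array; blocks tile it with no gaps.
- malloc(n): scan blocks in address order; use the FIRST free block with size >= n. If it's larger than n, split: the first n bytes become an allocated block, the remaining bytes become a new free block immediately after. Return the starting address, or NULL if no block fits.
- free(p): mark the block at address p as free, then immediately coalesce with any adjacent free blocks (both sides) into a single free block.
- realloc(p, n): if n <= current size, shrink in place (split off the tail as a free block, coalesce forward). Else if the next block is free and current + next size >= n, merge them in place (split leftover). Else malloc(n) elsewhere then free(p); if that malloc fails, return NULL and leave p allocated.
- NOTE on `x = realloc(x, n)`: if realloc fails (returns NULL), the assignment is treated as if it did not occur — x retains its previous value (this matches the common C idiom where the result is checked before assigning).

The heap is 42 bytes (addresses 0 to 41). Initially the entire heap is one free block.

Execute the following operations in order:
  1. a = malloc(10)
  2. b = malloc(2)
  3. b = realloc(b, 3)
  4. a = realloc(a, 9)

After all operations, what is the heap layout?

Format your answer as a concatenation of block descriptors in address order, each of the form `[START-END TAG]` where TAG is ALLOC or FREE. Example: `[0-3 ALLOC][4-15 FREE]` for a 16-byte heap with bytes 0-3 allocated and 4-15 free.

Answer: [0-8 ALLOC][9-9 FREE][10-12 ALLOC][13-41 FREE]

Derivation:
Op 1: a = malloc(10) -> a = 0; heap: [0-9 ALLOC][10-41 FREE]
Op 2: b = malloc(2) -> b = 10; heap: [0-9 ALLOC][10-11 ALLOC][12-41 FREE]
Op 3: b = realloc(b, 3) -> b = 10; heap: [0-9 ALLOC][10-12 ALLOC][13-41 FREE]
Op 4: a = realloc(a, 9) -> a = 0; heap: [0-8 ALLOC][9-9 FREE][10-12 ALLOC][13-41 FREE]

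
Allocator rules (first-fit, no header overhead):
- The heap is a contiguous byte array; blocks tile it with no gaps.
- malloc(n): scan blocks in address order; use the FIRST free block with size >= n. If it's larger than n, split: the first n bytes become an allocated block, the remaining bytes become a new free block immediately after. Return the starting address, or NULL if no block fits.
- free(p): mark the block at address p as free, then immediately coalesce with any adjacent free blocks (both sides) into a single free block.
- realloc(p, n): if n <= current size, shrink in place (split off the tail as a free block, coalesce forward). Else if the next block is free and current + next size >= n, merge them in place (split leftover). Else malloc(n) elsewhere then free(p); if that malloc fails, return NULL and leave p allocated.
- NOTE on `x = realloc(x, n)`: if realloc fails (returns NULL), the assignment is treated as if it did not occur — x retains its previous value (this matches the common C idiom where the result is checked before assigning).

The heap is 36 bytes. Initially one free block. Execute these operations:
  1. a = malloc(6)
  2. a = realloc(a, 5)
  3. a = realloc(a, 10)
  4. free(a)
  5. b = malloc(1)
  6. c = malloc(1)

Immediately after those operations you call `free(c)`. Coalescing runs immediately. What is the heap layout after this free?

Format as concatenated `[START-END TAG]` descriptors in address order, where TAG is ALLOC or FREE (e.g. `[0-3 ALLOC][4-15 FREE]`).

Op 1: a = malloc(6) -> a = 0; heap: [0-5 ALLOC][6-35 FREE]
Op 2: a = realloc(a, 5) -> a = 0; heap: [0-4 ALLOC][5-35 FREE]
Op 3: a = realloc(a, 10) -> a = 0; heap: [0-9 ALLOC][10-35 FREE]
Op 4: free(a) -> (freed a); heap: [0-35 FREE]
Op 5: b = malloc(1) -> b = 0; heap: [0-0 ALLOC][1-35 FREE]
Op 6: c = malloc(1) -> c = 1; heap: [0-0 ALLOC][1-1 ALLOC][2-35 FREE]
free(c): c = 1 -> block [1-1 ALLOC]; mark free, coalesce with adjacent free neighbors -> [0-0 ALLOC][1-35 FREE]

Answer: [0-0 ALLOC][1-35 FREE]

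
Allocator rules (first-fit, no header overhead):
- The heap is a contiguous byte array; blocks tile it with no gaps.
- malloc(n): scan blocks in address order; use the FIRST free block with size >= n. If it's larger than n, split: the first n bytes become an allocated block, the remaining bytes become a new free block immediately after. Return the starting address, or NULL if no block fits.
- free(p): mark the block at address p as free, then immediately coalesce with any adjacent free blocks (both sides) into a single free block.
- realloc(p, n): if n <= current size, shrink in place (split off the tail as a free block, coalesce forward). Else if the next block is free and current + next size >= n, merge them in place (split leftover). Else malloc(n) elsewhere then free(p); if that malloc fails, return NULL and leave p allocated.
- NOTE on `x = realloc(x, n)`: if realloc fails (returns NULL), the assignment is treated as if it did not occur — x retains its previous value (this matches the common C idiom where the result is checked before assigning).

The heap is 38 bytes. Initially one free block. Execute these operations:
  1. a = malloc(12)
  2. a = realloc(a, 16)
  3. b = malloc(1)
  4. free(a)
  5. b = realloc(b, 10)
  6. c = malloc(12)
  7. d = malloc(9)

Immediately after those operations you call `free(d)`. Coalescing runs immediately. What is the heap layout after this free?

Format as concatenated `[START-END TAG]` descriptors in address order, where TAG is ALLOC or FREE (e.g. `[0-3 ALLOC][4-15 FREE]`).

Op 1: a = malloc(12) -> a = 0; heap: [0-11 ALLOC][12-37 FREE]
Op 2: a = realloc(a, 16) -> a = 0; heap: [0-15 ALLOC][16-37 FREE]
Op 3: b = malloc(1) -> b = 16; heap: [0-15 ALLOC][16-16 ALLOC][17-37 FREE]
Op 4: free(a) -> (freed a); heap: [0-15 FREE][16-16 ALLOC][17-37 FREE]
Op 5: b = realloc(b, 10) -> b = 16; heap: [0-15 FREE][16-25 ALLOC][26-37 FREE]
Op 6: c = malloc(12) -> c = 0; heap: [0-11 ALLOC][12-15 FREE][16-25 ALLOC][26-37 FREE]
Op 7: d = malloc(9) -> d = 26; heap: [0-11 ALLOC][12-15 FREE][16-25 ALLOC][26-34 ALLOC][35-37 FREE]
free(d): d = 26 -> block [26-34 ALLOC]; mark free, coalesce with adjacent free neighbors -> [0-11 ALLOC][12-15 FREE][16-25 ALLOC][26-37 FREE]

Answer: [0-11 ALLOC][12-15 FREE][16-25 ALLOC][26-37 FREE]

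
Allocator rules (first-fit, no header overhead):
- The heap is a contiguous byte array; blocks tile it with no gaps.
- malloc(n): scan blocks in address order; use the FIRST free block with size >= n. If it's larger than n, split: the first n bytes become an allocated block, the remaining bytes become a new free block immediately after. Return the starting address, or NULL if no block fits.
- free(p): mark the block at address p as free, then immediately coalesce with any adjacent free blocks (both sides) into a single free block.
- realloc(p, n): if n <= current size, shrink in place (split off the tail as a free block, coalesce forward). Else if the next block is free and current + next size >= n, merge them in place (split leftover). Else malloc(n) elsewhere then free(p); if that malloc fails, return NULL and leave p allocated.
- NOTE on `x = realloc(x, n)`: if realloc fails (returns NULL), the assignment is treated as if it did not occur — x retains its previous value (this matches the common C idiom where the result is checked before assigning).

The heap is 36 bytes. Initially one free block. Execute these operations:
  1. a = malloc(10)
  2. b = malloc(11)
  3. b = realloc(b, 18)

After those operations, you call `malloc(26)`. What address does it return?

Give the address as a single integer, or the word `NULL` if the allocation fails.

Answer: NULL

Derivation:
Op 1: a = malloc(10) -> a = 0; heap: [0-9 ALLOC][10-35 FREE]
Op 2: b = malloc(11) -> b = 10; heap: [0-9 ALLOC][10-20 ALLOC][21-35 FREE]
Op 3: b = realloc(b, 18) -> b = 10; heap: [0-9 ALLOC][10-27 ALLOC][28-35 FREE]
malloc(26): first-fit scan over [0-9 ALLOC][10-27 ALLOC][28-35 FREE] -> NULL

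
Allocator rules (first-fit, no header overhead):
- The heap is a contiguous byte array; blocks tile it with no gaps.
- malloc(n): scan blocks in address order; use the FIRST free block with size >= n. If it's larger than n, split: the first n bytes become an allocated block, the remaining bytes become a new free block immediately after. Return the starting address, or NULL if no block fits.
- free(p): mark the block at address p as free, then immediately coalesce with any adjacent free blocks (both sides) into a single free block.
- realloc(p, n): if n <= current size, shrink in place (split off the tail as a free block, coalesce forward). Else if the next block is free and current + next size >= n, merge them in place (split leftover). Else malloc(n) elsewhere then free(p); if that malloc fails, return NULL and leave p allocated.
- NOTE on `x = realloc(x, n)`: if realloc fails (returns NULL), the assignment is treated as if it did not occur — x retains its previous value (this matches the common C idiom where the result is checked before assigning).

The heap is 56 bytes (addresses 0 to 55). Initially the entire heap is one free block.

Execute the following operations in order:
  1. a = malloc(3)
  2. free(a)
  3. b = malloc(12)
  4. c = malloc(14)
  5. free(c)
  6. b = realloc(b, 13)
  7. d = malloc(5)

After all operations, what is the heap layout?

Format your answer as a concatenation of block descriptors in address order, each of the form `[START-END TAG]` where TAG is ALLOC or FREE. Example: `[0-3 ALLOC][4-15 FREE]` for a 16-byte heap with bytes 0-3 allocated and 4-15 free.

Op 1: a = malloc(3) -> a = 0; heap: [0-2 ALLOC][3-55 FREE]
Op 2: free(a) -> (freed a); heap: [0-55 FREE]
Op 3: b = malloc(12) -> b = 0; heap: [0-11 ALLOC][12-55 FREE]
Op 4: c = malloc(14) -> c = 12; heap: [0-11 ALLOC][12-25 ALLOC][26-55 FREE]
Op 5: free(c) -> (freed c); heap: [0-11 ALLOC][12-55 FREE]
Op 6: b = realloc(b, 13) -> b = 0; heap: [0-12 ALLOC][13-55 FREE]
Op 7: d = malloc(5) -> d = 13; heap: [0-12 ALLOC][13-17 ALLOC][18-55 FREE]

Answer: [0-12 ALLOC][13-17 ALLOC][18-55 FREE]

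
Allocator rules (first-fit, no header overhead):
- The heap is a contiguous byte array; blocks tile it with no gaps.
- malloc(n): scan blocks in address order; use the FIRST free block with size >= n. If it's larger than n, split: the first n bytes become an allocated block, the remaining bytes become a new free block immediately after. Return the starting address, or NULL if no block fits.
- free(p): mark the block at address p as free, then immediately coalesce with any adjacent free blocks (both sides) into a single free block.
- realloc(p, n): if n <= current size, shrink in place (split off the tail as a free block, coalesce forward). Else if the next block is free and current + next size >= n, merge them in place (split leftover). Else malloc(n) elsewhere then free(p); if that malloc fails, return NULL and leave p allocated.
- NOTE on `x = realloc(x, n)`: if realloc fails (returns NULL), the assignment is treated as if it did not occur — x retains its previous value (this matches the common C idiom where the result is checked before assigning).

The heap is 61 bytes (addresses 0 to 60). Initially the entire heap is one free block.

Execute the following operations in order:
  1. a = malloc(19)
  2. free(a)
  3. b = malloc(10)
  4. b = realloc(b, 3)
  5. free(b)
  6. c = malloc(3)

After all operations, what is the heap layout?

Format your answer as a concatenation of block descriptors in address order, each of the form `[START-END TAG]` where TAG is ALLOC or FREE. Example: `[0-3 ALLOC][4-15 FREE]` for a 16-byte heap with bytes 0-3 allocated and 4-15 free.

Answer: [0-2 ALLOC][3-60 FREE]

Derivation:
Op 1: a = malloc(19) -> a = 0; heap: [0-18 ALLOC][19-60 FREE]
Op 2: free(a) -> (freed a); heap: [0-60 FREE]
Op 3: b = malloc(10) -> b = 0; heap: [0-9 ALLOC][10-60 FREE]
Op 4: b = realloc(b, 3) -> b = 0; heap: [0-2 ALLOC][3-60 FREE]
Op 5: free(b) -> (freed b); heap: [0-60 FREE]
Op 6: c = malloc(3) -> c = 0; heap: [0-2 ALLOC][3-60 FREE]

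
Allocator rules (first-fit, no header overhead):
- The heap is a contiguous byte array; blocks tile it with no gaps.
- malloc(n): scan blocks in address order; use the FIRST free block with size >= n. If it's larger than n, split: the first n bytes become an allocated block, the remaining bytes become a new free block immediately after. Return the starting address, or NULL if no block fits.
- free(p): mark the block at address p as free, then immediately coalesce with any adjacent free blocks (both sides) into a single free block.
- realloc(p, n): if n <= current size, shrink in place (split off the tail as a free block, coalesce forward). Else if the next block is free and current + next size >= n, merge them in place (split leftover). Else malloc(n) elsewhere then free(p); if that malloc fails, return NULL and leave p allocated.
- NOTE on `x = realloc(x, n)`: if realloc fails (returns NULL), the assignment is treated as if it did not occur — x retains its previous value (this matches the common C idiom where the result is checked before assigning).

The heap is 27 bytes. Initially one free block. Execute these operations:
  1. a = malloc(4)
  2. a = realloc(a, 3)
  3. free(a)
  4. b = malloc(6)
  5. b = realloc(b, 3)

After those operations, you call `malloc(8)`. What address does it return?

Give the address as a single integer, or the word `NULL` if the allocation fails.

Op 1: a = malloc(4) -> a = 0; heap: [0-3 ALLOC][4-26 FREE]
Op 2: a = realloc(a, 3) -> a = 0; heap: [0-2 ALLOC][3-26 FREE]
Op 3: free(a) -> (freed a); heap: [0-26 FREE]
Op 4: b = malloc(6) -> b = 0; heap: [0-5 ALLOC][6-26 FREE]
Op 5: b = realloc(b, 3) -> b = 0; heap: [0-2 ALLOC][3-26 FREE]
malloc(8): first-fit scan over [0-2 ALLOC][3-26 FREE] -> 3

Answer: 3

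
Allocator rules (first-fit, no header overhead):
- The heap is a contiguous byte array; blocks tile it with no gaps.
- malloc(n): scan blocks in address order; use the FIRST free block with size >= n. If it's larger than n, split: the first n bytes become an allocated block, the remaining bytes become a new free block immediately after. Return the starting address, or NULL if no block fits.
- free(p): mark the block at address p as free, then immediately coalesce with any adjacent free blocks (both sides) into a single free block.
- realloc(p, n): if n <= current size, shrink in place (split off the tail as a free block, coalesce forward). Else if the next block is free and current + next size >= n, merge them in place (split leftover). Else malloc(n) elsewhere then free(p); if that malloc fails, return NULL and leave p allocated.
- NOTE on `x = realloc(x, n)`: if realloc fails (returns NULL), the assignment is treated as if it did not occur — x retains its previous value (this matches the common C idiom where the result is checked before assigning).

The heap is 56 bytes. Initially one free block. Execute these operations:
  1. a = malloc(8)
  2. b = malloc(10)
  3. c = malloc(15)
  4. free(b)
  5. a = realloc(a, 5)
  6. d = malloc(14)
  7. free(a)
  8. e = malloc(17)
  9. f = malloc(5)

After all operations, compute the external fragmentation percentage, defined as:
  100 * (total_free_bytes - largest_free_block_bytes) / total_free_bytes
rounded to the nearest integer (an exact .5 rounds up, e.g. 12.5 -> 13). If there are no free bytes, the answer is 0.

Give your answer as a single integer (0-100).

Answer: 20

Derivation:
Op 1: a = malloc(8) -> a = 0; heap: [0-7 ALLOC][8-55 FREE]
Op 2: b = malloc(10) -> b = 8; heap: [0-7 ALLOC][8-17 ALLOC][18-55 FREE]
Op 3: c = malloc(15) -> c = 18; heap: [0-7 ALLOC][8-17 ALLOC][18-32 ALLOC][33-55 FREE]
Op 4: free(b) -> (freed b); heap: [0-7 ALLOC][8-17 FREE][18-32 ALLOC][33-55 FREE]
Op 5: a = realloc(a, 5) -> a = 0; heap: [0-4 ALLOC][5-17 FREE][18-32 ALLOC][33-55 FREE]
Op 6: d = malloc(14) -> d = 33; heap: [0-4 ALLOC][5-17 FREE][18-32 ALLOC][33-46 ALLOC][47-55 FREE]
Op 7: free(a) -> (freed a); heap: [0-17 FREE][18-32 ALLOC][33-46 ALLOC][47-55 FREE]
Op 8: e = malloc(17) -> e = 0; heap: [0-16 ALLOC][17-17 FREE][18-32 ALLOC][33-46 ALLOC][47-55 FREE]
Op 9: f = malloc(5) -> f = 47; heap: [0-16 ALLOC][17-17 FREE][18-32 ALLOC][33-46 ALLOC][47-51 ALLOC][52-55 FREE]
Free blocks: [1 4] total_free=5 largest=4 -> 100*(5-4)/5 = 100/5 = 20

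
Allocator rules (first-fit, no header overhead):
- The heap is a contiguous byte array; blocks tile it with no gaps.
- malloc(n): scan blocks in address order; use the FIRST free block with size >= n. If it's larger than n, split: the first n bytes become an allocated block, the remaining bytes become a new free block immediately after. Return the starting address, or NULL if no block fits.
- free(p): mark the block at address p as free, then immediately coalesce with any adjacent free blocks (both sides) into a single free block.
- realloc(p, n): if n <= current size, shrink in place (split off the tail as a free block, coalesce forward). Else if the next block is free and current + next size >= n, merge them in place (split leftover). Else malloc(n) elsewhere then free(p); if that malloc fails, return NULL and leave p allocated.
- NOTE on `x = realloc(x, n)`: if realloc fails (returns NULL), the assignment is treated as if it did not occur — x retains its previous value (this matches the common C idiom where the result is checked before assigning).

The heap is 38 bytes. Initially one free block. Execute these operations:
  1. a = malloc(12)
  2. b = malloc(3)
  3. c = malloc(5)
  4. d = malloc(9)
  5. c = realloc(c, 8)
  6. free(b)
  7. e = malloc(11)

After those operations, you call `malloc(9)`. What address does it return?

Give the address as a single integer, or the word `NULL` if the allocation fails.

Op 1: a = malloc(12) -> a = 0; heap: [0-11 ALLOC][12-37 FREE]
Op 2: b = malloc(3) -> b = 12; heap: [0-11 ALLOC][12-14 ALLOC][15-37 FREE]
Op 3: c = malloc(5) -> c = 15; heap: [0-11 ALLOC][12-14 ALLOC][15-19 ALLOC][20-37 FREE]
Op 4: d = malloc(9) -> d = 20; heap: [0-11 ALLOC][12-14 ALLOC][15-19 ALLOC][20-28 ALLOC][29-37 FREE]
Op 5: c = realloc(c, 8) -> c = 29; heap: [0-11 ALLOC][12-14 ALLOC][15-19 FREE][20-28 ALLOC][29-36 ALLOC][37-37 FREE]
Op 6: free(b) -> (freed b); heap: [0-11 ALLOC][12-19 FREE][20-28 ALLOC][29-36 ALLOC][37-37 FREE]
Op 7: e = malloc(11) -> e = NULL; heap: [0-11 ALLOC][12-19 FREE][20-28 ALLOC][29-36 ALLOC][37-37 FREE]
malloc(9): first-fit scan over [0-11 ALLOC][12-19 FREE][20-28 ALLOC][29-36 ALLOC][37-37 FREE] -> NULL

Answer: NULL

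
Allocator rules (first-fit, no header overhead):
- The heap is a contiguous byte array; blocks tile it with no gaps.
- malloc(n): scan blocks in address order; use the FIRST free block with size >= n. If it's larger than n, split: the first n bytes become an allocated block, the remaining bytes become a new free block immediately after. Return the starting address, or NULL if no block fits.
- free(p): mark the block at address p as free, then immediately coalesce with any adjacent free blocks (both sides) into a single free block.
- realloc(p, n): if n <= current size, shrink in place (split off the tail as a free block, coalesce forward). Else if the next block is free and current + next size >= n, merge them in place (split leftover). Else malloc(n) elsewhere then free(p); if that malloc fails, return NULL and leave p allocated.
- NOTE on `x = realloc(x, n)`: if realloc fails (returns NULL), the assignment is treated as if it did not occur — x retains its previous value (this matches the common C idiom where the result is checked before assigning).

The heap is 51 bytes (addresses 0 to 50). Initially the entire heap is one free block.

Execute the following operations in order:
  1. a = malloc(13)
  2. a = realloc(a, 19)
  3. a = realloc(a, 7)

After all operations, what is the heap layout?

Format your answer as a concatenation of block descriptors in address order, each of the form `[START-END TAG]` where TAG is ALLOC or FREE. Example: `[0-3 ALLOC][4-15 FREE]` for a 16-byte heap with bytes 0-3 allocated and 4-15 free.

Answer: [0-6 ALLOC][7-50 FREE]

Derivation:
Op 1: a = malloc(13) -> a = 0; heap: [0-12 ALLOC][13-50 FREE]
Op 2: a = realloc(a, 19) -> a = 0; heap: [0-18 ALLOC][19-50 FREE]
Op 3: a = realloc(a, 7) -> a = 0; heap: [0-6 ALLOC][7-50 FREE]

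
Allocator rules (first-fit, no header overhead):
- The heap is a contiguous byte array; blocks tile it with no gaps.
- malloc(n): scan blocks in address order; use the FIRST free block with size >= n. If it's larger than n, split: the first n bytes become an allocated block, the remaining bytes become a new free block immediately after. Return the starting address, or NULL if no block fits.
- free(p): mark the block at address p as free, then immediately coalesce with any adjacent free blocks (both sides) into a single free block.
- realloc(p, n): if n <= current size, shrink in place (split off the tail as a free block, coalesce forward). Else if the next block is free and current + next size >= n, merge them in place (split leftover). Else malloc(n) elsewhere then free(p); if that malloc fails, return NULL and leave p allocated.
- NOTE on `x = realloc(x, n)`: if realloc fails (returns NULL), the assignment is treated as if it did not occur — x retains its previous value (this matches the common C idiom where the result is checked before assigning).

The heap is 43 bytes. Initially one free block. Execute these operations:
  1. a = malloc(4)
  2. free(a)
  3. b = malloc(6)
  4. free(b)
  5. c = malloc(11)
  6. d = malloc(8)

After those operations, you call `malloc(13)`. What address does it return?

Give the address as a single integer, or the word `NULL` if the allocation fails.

Op 1: a = malloc(4) -> a = 0; heap: [0-3 ALLOC][4-42 FREE]
Op 2: free(a) -> (freed a); heap: [0-42 FREE]
Op 3: b = malloc(6) -> b = 0; heap: [0-5 ALLOC][6-42 FREE]
Op 4: free(b) -> (freed b); heap: [0-42 FREE]
Op 5: c = malloc(11) -> c = 0; heap: [0-10 ALLOC][11-42 FREE]
Op 6: d = malloc(8) -> d = 11; heap: [0-10 ALLOC][11-18 ALLOC][19-42 FREE]
malloc(13): first-fit scan over [0-10 ALLOC][11-18 ALLOC][19-42 FREE] -> 19

Answer: 19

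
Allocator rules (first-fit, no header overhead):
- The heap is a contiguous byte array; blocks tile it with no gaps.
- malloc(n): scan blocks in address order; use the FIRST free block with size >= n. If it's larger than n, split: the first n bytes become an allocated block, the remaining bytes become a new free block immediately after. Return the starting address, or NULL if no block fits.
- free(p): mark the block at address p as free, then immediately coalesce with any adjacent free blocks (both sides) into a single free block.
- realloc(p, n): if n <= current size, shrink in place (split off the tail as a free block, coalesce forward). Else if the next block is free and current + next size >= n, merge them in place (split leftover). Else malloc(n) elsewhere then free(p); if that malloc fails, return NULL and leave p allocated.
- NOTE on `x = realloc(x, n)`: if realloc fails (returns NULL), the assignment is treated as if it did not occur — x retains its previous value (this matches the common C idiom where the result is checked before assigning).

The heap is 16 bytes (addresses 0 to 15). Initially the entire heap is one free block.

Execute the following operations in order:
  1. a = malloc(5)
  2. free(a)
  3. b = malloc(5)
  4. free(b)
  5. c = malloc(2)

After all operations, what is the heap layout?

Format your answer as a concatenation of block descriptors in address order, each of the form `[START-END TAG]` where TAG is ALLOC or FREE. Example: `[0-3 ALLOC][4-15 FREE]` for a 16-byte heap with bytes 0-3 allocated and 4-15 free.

Answer: [0-1 ALLOC][2-15 FREE]

Derivation:
Op 1: a = malloc(5) -> a = 0; heap: [0-4 ALLOC][5-15 FREE]
Op 2: free(a) -> (freed a); heap: [0-15 FREE]
Op 3: b = malloc(5) -> b = 0; heap: [0-4 ALLOC][5-15 FREE]
Op 4: free(b) -> (freed b); heap: [0-15 FREE]
Op 5: c = malloc(2) -> c = 0; heap: [0-1 ALLOC][2-15 FREE]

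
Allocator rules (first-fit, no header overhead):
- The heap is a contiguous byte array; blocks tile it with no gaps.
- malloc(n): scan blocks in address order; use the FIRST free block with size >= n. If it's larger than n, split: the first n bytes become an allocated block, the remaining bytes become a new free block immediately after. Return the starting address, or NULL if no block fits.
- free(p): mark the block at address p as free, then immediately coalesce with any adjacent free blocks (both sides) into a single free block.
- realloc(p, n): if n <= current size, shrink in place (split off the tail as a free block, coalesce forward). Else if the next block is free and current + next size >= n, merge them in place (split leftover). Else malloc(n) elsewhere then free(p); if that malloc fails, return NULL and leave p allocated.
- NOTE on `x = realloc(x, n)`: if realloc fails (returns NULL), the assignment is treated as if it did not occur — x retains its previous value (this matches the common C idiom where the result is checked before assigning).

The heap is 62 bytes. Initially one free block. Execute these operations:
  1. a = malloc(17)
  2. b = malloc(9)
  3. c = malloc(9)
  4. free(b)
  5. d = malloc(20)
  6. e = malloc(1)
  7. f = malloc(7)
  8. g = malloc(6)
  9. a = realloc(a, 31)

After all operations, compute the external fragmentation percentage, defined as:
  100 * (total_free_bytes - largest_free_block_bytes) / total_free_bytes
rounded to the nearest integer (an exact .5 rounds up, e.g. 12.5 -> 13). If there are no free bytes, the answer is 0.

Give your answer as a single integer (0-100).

Answer: 50

Derivation:
Op 1: a = malloc(17) -> a = 0; heap: [0-16 ALLOC][17-61 FREE]
Op 2: b = malloc(9) -> b = 17; heap: [0-16 ALLOC][17-25 ALLOC][26-61 FREE]
Op 3: c = malloc(9) -> c = 26; heap: [0-16 ALLOC][17-25 ALLOC][26-34 ALLOC][35-61 FREE]
Op 4: free(b) -> (freed b); heap: [0-16 ALLOC][17-25 FREE][26-34 ALLOC][35-61 FREE]
Op 5: d = malloc(20) -> d = 35; heap: [0-16 ALLOC][17-25 FREE][26-34 ALLOC][35-54 ALLOC][55-61 FREE]
Op 6: e = malloc(1) -> e = 17; heap: [0-16 ALLOC][17-17 ALLOC][18-25 FREE][26-34 ALLOC][35-54 ALLOC][55-61 FREE]
Op 7: f = malloc(7) -> f = 18; heap: [0-16 ALLOC][17-17 ALLOC][18-24 ALLOC][25-25 FREE][26-34 ALLOC][35-54 ALLOC][55-61 FREE]
Op 8: g = malloc(6) -> g = 55; heap: [0-16 ALLOC][17-17 ALLOC][18-24 ALLOC][25-25 FREE][26-34 ALLOC][35-54 ALLOC][55-60 ALLOC][61-61 FREE]
Op 9: a = realloc(a, 31) -> NULL (a unchanged); heap: [0-16 ALLOC][17-17 ALLOC][18-24 ALLOC][25-25 FREE][26-34 ALLOC][35-54 ALLOC][55-60 ALLOC][61-61 FREE]
Free blocks: [1 1] total_free=2 largest=1 -> 100*(2-1)/2 = 100/2 = 50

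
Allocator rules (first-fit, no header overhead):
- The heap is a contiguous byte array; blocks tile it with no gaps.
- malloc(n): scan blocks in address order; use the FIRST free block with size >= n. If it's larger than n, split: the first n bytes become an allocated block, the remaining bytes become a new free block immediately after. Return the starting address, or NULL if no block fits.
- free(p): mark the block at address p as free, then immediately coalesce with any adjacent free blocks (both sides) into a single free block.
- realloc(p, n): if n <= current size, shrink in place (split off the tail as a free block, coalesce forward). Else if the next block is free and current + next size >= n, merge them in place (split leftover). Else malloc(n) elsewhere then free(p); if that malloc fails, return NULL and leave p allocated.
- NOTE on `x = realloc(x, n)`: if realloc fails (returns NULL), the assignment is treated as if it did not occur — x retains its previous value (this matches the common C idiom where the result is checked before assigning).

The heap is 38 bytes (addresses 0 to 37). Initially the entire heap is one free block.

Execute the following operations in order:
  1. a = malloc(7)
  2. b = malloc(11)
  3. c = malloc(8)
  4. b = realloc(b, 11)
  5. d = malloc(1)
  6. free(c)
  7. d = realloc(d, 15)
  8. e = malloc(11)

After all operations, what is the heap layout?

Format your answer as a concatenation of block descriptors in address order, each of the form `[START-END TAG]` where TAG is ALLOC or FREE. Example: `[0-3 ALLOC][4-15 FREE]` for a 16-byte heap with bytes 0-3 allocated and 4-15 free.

Op 1: a = malloc(7) -> a = 0; heap: [0-6 ALLOC][7-37 FREE]
Op 2: b = malloc(11) -> b = 7; heap: [0-6 ALLOC][7-17 ALLOC][18-37 FREE]
Op 3: c = malloc(8) -> c = 18; heap: [0-6 ALLOC][7-17 ALLOC][18-25 ALLOC][26-37 FREE]
Op 4: b = realloc(b, 11) -> b = 7; heap: [0-6 ALLOC][7-17 ALLOC][18-25 ALLOC][26-37 FREE]
Op 5: d = malloc(1) -> d = 26; heap: [0-6 ALLOC][7-17 ALLOC][18-25 ALLOC][26-26 ALLOC][27-37 FREE]
Op 6: free(c) -> (freed c); heap: [0-6 ALLOC][7-17 ALLOC][18-25 FREE][26-26 ALLOC][27-37 FREE]
Op 7: d = realloc(d, 15) -> NULL (d unchanged); heap: [0-6 ALLOC][7-17 ALLOC][18-25 FREE][26-26 ALLOC][27-37 FREE]
Op 8: e = malloc(11) -> e = 27; heap: [0-6 ALLOC][7-17 ALLOC][18-25 FREE][26-26 ALLOC][27-37 ALLOC]

Answer: [0-6 ALLOC][7-17 ALLOC][18-25 FREE][26-26 ALLOC][27-37 ALLOC]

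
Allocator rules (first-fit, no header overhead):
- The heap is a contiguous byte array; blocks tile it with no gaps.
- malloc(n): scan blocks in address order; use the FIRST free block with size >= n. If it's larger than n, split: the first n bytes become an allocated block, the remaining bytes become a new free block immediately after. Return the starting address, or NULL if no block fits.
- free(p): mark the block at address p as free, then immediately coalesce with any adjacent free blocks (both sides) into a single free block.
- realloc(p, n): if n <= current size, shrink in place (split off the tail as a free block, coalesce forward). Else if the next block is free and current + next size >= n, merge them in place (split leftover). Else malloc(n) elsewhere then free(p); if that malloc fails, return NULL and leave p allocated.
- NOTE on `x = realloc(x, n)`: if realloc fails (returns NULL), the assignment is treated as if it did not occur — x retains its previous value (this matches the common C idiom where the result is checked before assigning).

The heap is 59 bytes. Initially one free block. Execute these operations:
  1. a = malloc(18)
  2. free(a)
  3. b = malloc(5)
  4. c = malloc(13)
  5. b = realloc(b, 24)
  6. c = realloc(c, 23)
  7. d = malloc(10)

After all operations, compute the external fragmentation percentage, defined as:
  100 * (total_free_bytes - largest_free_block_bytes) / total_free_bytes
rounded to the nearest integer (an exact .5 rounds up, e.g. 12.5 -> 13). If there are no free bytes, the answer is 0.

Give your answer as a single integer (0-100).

Answer: 42

Derivation:
Op 1: a = malloc(18) -> a = 0; heap: [0-17 ALLOC][18-58 FREE]
Op 2: free(a) -> (freed a); heap: [0-58 FREE]
Op 3: b = malloc(5) -> b = 0; heap: [0-4 ALLOC][5-58 FREE]
Op 4: c = malloc(13) -> c = 5; heap: [0-4 ALLOC][5-17 ALLOC][18-58 FREE]
Op 5: b = realloc(b, 24) -> b = 18; heap: [0-4 FREE][5-17 ALLOC][18-41 ALLOC][42-58 FREE]
Op 6: c = realloc(c, 23) -> NULL (c unchanged); heap: [0-4 FREE][5-17 ALLOC][18-41 ALLOC][42-58 FREE]
Op 7: d = malloc(10) -> d = 42; heap: [0-4 FREE][5-17 ALLOC][18-41 ALLOC][42-51 ALLOC][52-58 FREE]
Free blocks: [5 7] total_free=12 largest=7 -> 100*(12-7)/12 = 500/12 ≈ 41.667 -> rounds to 42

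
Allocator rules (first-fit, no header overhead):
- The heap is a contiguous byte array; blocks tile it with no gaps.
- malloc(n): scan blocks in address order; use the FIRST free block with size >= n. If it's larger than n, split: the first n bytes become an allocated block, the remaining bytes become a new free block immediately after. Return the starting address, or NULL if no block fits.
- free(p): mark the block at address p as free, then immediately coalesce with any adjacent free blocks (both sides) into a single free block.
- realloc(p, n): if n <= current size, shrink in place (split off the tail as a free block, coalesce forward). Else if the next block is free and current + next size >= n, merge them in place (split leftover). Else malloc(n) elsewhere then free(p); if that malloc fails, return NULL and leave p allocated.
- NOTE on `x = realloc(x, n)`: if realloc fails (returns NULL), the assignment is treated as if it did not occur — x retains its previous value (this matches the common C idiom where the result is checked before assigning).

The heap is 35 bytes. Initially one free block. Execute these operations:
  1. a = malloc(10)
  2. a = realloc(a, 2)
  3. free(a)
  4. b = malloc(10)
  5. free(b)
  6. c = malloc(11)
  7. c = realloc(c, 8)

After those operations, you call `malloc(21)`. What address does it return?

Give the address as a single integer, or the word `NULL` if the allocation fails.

Op 1: a = malloc(10) -> a = 0; heap: [0-9 ALLOC][10-34 FREE]
Op 2: a = realloc(a, 2) -> a = 0; heap: [0-1 ALLOC][2-34 FREE]
Op 3: free(a) -> (freed a); heap: [0-34 FREE]
Op 4: b = malloc(10) -> b = 0; heap: [0-9 ALLOC][10-34 FREE]
Op 5: free(b) -> (freed b); heap: [0-34 FREE]
Op 6: c = malloc(11) -> c = 0; heap: [0-10 ALLOC][11-34 FREE]
Op 7: c = realloc(c, 8) -> c = 0; heap: [0-7 ALLOC][8-34 FREE]
malloc(21): first-fit scan over [0-7 ALLOC][8-34 FREE] -> 8

Answer: 8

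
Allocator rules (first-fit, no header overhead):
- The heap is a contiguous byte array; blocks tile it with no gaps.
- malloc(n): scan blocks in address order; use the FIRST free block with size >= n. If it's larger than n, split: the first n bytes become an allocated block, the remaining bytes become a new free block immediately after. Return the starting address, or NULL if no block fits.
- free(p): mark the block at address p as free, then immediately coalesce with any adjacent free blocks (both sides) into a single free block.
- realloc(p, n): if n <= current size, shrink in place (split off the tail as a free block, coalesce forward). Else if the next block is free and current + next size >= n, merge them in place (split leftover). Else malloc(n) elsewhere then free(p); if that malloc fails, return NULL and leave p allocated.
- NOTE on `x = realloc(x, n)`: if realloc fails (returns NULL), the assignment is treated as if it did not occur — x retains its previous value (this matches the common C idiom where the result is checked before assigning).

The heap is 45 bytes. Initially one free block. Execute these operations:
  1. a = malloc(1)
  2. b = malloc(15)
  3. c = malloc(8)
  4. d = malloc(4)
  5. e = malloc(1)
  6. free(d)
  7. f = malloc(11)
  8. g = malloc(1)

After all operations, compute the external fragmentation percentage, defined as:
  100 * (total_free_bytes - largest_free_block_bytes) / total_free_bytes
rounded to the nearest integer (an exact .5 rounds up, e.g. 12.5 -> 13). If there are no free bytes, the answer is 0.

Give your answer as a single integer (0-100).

Op 1: a = malloc(1) -> a = 0; heap: [0-0 ALLOC][1-44 FREE]
Op 2: b = malloc(15) -> b = 1; heap: [0-0 ALLOC][1-15 ALLOC][16-44 FREE]
Op 3: c = malloc(8) -> c = 16; heap: [0-0 ALLOC][1-15 ALLOC][16-23 ALLOC][24-44 FREE]
Op 4: d = malloc(4) -> d = 24; heap: [0-0 ALLOC][1-15 ALLOC][16-23 ALLOC][24-27 ALLOC][28-44 FREE]
Op 5: e = malloc(1) -> e = 28; heap: [0-0 ALLOC][1-15 ALLOC][16-23 ALLOC][24-27 ALLOC][28-28 ALLOC][29-44 FREE]
Op 6: free(d) -> (freed d); heap: [0-0 ALLOC][1-15 ALLOC][16-23 ALLOC][24-27 FREE][28-28 ALLOC][29-44 FREE]
Op 7: f = malloc(11) -> f = 29; heap: [0-0 ALLOC][1-15 ALLOC][16-23 ALLOC][24-27 FREE][28-28 ALLOC][29-39 ALLOC][40-44 FREE]
Op 8: g = malloc(1) -> g = 24; heap: [0-0 ALLOC][1-15 ALLOC][16-23 ALLOC][24-24 ALLOC][25-27 FREE][28-28 ALLOC][29-39 ALLOC][40-44 FREE]
Free blocks: [3 5] total_free=8 largest=5 -> 100*(8-5)/8 = 300/8 = 37.5 -> rounds to 38

Answer: 38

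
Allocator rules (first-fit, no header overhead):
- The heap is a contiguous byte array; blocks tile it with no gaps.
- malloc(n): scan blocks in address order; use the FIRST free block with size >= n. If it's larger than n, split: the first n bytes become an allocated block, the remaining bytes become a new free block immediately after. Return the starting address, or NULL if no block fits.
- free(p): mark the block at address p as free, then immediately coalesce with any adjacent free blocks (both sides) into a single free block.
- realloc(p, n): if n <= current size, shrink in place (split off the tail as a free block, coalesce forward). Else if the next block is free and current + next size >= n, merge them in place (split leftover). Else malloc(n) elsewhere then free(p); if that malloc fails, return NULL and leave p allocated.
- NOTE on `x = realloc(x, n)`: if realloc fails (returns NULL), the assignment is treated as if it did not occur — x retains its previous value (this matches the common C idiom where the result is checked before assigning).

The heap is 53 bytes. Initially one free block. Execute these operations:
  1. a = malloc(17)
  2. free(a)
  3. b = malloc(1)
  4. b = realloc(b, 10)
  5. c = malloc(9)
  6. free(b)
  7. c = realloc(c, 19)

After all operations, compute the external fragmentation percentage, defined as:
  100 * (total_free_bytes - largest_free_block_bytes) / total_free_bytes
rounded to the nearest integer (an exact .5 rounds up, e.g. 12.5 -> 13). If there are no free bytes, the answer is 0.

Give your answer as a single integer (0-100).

Op 1: a = malloc(17) -> a = 0; heap: [0-16 ALLOC][17-52 FREE]
Op 2: free(a) -> (freed a); heap: [0-52 FREE]
Op 3: b = malloc(1) -> b = 0; heap: [0-0 ALLOC][1-52 FREE]
Op 4: b = realloc(b, 10) -> b = 0; heap: [0-9 ALLOC][10-52 FREE]
Op 5: c = malloc(9) -> c = 10; heap: [0-9 ALLOC][10-18 ALLOC][19-52 FREE]
Op 6: free(b) -> (freed b); heap: [0-9 FREE][10-18 ALLOC][19-52 FREE]
Op 7: c = realloc(c, 19) -> c = 10; heap: [0-9 FREE][10-28 ALLOC][29-52 FREE]
Free blocks: [10 24] total_free=34 largest=24 -> 100*(34-24)/34 = 1000/34 ≈ 29.412 -> rounds to 29

Answer: 29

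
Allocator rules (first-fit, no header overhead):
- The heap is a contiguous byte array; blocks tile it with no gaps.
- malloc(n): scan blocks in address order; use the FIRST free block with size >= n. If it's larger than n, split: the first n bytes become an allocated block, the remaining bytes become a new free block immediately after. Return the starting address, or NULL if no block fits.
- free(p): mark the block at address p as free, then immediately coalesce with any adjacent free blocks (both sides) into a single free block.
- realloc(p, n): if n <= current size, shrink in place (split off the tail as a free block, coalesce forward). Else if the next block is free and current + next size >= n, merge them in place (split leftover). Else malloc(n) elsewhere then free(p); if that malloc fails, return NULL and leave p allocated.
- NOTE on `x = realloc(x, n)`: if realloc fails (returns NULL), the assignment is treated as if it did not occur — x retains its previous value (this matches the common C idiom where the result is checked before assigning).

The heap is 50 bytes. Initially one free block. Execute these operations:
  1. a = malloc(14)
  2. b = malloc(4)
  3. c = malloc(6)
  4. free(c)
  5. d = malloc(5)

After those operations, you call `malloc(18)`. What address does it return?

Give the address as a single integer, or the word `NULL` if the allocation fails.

Op 1: a = malloc(14) -> a = 0; heap: [0-13 ALLOC][14-49 FREE]
Op 2: b = malloc(4) -> b = 14; heap: [0-13 ALLOC][14-17 ALLOC][18-49 FREE]
Op 3: c = malloc(6) -> c = 18; heap: [0-13 ALLOC][14-17 ALLOC][18-23 ALLOC][24-49 FREE]
Op 4: free(c) -> (freed c); heap: [0-13 ALLOC][14-17 ALLOC][18-49 FREE]
Op 5: d = malloc(5) -> d = 18; heap: [0-13 ALLOC][14-17 ALLOC][18-22 ALLOC][23-49 FREE]
malloc(18): first-fit scan over [0-13 ALLOC][14-17 ALLOC][18-22 ALLOC][23-49 FREE] -> 23

Answer: 23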